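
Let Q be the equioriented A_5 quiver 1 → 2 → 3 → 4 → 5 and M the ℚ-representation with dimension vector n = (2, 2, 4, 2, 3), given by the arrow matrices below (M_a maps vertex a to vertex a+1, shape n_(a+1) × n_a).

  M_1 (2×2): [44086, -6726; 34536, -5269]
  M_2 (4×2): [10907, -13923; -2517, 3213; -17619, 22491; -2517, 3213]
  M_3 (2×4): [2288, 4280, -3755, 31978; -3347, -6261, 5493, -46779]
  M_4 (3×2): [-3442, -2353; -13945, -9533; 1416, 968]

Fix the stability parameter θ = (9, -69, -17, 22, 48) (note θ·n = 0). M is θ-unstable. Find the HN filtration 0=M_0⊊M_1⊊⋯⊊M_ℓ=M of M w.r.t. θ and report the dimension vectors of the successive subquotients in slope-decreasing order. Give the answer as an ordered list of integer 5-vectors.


Interval decomposition of M: I[1,2], I[1,5], I[3,3]^2, I[3,5], I[5,5].
HN type (ℓ=4): μ^(1)=48; μ^(2)=22; μ^(3)=-17; μ^(4)=-30

((0, 0, 0, 0, 3); (0, 0, 0, 2, 0); (0, 0, 4, 0, 0); (2, 2, 0, 0, 0))


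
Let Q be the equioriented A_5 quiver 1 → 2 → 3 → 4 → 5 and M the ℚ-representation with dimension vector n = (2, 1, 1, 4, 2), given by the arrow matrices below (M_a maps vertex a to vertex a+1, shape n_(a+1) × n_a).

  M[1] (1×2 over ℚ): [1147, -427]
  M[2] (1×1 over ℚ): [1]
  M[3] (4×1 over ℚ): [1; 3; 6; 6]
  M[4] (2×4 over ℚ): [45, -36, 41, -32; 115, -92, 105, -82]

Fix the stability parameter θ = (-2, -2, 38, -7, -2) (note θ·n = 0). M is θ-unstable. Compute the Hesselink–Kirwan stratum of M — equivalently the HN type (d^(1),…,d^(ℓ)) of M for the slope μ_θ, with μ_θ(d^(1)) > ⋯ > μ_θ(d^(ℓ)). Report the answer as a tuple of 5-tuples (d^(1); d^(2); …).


Interval decomposition of M: I[1,1], I[1,5], I[4,4]^2, I[4,5].
HN type (ℓ=3): μ^(1)=29/3; μ^(2)=-2; μ^(3)=-7

((0, 0, 1, 1, 1); (2, 1, 0, 0, 1); (0, 0, 0, 3, 0))


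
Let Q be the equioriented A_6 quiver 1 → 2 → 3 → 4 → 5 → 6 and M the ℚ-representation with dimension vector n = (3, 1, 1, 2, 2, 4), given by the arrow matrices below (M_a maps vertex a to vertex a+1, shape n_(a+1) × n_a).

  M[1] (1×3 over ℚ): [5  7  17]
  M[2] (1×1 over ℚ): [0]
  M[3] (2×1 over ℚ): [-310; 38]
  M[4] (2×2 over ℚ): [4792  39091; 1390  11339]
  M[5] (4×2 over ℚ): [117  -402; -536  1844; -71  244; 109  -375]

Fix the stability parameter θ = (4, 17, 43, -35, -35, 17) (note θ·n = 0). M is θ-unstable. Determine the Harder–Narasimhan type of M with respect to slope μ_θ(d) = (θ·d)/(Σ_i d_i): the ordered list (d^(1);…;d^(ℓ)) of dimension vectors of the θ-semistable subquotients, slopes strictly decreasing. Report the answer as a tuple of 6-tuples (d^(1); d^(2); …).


Via rank(M_{q-1}∘⋯∘M_p): M ≅ I[1,1]^2, I[1,2], I[3,6], I[4,6], I[6,6]^2.
μ_θ-semistable layers: μ^(1)=17; μ^(2)=4; μ^(3)=-9; μ^(4)=-35

((0, 1, 0, 0, 0, 4); (3, 0, 0, 0, 0, 0); (0, 0, 1, 1, 1, 0); (0, 0, 0, 1, 1, 0))


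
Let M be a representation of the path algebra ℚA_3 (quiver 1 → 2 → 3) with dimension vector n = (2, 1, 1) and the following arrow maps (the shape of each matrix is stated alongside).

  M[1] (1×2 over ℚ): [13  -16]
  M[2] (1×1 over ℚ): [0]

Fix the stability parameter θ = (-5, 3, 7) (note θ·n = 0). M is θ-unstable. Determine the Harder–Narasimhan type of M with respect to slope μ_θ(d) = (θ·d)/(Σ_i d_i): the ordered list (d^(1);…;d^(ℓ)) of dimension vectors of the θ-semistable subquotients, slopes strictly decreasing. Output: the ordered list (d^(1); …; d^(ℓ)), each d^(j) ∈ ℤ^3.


Via rank(M_{q-1}∘⋯∘M_p): M ≅ I[1,1], I[1,2], I[3,3].
μ_θ-semistable layers: μ^(1)=7; μ^(2)=3; μ^(3)=-5

((0, 0, 1); (0, 1, 0); (2, 0, 0))


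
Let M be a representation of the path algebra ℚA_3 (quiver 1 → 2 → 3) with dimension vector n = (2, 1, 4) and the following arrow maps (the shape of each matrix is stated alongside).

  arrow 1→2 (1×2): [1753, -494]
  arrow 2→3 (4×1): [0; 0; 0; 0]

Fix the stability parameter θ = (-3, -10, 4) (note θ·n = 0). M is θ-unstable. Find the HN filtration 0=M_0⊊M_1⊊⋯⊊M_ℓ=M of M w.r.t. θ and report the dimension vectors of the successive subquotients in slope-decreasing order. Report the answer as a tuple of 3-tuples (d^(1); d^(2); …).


Barcode: M ≅ I[1,1], I[1,2], I[3,3]^4. HN layers by μ_θ (3 steps, strictly decreasing):
  μ^(1)=4; μ^(2)=-3; μ^(3)=-13/2

((0, 0, 4); (1, 0, 0); (1, 1, 0))


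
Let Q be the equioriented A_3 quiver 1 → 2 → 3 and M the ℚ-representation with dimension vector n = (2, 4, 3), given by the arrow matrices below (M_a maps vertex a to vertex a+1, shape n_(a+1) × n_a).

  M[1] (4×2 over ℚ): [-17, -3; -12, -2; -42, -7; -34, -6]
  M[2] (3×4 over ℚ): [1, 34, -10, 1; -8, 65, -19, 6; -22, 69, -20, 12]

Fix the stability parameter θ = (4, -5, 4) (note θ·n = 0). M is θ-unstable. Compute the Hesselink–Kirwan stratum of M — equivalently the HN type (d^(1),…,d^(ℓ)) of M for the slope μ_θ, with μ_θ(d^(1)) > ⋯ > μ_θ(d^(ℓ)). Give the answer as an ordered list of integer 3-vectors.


Barcode: M ≅ I[1,3]^2, I[2,2], I[2,3]. HN layers by μ_θ (3 steps, strictly decreasing):
  μ^(1)=4; μ^(2)=-1/2; μ^(3)=-5

((0, 0, 3); (2, 2, 0); (0, 2, 0))


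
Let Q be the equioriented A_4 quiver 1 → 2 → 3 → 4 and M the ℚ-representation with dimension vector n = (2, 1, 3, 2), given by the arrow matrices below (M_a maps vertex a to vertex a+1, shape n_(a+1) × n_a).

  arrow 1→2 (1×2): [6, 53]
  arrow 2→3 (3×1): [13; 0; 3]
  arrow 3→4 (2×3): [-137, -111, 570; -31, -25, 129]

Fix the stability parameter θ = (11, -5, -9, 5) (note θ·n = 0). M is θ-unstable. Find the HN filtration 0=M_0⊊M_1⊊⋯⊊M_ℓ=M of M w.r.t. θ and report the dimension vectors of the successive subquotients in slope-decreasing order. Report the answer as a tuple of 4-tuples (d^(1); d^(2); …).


Interval decomposition of M: I[1,1], I[1,4], I[3,3], I[3,4].
HN type (ℓ=4): μ^(1)=11; μ^(2)=5; μ^(3)=-1; μ^(4)=-9

((1, 0, 0, 0); (0, 0, 0, 2); (1, 1, 1, 0); (0, 0, 2, 0))


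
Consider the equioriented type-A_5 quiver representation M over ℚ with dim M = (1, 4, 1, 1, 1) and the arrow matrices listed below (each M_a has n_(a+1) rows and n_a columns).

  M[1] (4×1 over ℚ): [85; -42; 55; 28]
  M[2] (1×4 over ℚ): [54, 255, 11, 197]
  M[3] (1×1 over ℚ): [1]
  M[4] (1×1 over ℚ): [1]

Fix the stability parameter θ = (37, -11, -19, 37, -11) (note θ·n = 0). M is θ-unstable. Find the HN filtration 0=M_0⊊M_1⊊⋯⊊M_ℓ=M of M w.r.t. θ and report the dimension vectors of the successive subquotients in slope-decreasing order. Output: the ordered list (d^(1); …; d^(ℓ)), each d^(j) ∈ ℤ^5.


Via rank(M_{q-1}∘⋯∘M_p): M ≅ I[1,5], I[2,2]^3.
μ_θ-semistable layers: μ^(1)=13; μ^(2)=7/3; μ^(3)=-11

((0, 0, 0, 1, 1); (1, 1, 1, 0, 0); (0, 3, 0, 0, 0))


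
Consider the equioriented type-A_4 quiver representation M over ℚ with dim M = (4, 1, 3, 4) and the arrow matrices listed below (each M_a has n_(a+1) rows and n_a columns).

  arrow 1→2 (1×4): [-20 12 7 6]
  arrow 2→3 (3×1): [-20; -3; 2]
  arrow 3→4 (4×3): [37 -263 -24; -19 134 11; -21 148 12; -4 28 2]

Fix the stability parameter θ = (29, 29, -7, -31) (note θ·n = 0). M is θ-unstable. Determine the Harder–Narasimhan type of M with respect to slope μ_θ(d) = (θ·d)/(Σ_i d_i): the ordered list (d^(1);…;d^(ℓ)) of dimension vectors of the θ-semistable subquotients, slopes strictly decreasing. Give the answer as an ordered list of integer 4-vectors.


Via rank(M_{q-1}∘⋯∘M_p): M ≅ I[1,1]^3, I[1,4], I[3,4]^2, I[4,4].
μ_θ-semistable layers: μ^(1)=29; μ^(2)=5; μ^(3)=-19; μ^(4)=-31

((3, 0, 0, 0); (1, 1, 1, 1); (0, 0, 2, 2); (0, 0, 0, 1))


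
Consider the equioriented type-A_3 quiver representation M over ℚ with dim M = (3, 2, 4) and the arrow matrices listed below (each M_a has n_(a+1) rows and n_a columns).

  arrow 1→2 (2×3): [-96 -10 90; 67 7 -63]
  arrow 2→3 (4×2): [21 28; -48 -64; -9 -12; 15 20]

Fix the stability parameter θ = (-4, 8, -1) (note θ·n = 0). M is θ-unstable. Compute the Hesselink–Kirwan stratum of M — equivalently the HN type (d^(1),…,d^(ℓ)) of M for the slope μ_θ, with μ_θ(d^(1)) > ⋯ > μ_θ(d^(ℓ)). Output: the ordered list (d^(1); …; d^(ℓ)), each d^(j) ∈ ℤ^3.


Interval decomposition of M: I[1,1], I[1,2], I[1,3], I[3,3]^3.
HN type (ℓ=4): μ^(1)=8; μ^(2)=7/2; μ^(3)=-1; μ^(4)=-4

((0, 1, 0); (0, 1, 1); (0, 0, 3); (3, 0, 0))


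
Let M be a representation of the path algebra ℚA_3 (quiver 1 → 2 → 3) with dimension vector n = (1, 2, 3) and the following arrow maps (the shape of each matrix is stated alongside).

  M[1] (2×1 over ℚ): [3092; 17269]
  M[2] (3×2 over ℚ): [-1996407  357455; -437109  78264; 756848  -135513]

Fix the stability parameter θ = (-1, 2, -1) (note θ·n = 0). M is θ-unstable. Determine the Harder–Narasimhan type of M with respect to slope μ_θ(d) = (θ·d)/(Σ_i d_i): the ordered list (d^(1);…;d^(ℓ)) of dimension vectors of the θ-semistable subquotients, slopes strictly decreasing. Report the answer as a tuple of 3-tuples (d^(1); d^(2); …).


Interval decomposition of M: I[1,3], I[2,3], I[3,3].
HN type (ℓ=2): μ^(1)=1/2; μ^(2)=-1

((0, 2, 2); (1, 0, 1))


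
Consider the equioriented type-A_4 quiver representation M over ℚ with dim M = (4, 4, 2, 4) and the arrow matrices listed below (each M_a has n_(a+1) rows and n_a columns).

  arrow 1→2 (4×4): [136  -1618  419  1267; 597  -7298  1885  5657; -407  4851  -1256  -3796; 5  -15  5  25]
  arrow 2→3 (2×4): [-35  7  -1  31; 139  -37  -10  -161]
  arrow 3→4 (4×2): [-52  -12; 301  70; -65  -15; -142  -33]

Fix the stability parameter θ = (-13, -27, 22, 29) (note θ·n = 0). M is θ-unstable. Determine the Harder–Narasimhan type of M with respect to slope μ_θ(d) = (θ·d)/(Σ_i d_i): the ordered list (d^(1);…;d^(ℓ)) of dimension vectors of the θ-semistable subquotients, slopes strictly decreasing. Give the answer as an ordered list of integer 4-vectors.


Interval decomposition of M: I[1,1], I[1,2], I[1,4]^2, I[2,2], I[4,4]^2.
HN type (ℓ=5): μ^(1)=29; μ^(2)=22; μ^(3)=-13; μ^(4)=-20; μ^(5)=-27

((0, 0, 0, 4); (0, 0, 2, 0); (1, 0, 0, 0); (3, 3, 0, 0); (0, 1, 0, 0))


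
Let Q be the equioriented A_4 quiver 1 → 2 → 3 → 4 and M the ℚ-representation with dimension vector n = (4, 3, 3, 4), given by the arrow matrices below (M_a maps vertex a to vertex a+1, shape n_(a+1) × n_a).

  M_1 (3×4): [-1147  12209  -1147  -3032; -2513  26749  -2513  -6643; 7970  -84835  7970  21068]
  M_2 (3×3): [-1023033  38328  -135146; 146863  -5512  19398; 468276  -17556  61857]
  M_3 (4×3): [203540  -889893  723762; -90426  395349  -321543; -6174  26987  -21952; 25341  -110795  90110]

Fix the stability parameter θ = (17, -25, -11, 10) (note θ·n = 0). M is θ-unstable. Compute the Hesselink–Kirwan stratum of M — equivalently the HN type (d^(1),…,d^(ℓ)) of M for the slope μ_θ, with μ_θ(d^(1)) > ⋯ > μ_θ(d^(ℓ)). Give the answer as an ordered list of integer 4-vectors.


Barcode: M ≅ I[1,1], I[1,2], I[1,4]^2, I[3,4], I[4,4]. HN layers by μ_θ (5 steps, strictly decreasing):
  μ^(1)=17; μ^(2)=10; μ^(3)=-4; μ^(4)=-19/3; μ^(5)=-11

((1, 0, 0, 0); (0, 0, 0, 4); (1, 1, 0, 0); (2, 2, 2, 0); (0, 0, 1, 0))


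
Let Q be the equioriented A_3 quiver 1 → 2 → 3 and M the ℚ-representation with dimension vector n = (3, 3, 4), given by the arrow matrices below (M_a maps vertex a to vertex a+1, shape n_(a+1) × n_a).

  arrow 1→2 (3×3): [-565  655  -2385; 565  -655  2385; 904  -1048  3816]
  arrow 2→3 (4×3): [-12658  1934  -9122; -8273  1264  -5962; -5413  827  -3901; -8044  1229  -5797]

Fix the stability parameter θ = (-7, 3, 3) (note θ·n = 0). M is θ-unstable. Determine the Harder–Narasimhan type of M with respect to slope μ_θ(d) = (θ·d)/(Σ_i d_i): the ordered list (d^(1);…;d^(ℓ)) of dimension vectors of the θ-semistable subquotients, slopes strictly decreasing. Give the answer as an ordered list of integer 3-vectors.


Interval decomposition of M: I[1,1]^2, I[1,3], I[2,2], I[2,3], I[3,3]^2.
HN type (ℓ=2): μ^(1)=3; μ^(2)=-7

((0, 3, 4); (3, 0, 0))


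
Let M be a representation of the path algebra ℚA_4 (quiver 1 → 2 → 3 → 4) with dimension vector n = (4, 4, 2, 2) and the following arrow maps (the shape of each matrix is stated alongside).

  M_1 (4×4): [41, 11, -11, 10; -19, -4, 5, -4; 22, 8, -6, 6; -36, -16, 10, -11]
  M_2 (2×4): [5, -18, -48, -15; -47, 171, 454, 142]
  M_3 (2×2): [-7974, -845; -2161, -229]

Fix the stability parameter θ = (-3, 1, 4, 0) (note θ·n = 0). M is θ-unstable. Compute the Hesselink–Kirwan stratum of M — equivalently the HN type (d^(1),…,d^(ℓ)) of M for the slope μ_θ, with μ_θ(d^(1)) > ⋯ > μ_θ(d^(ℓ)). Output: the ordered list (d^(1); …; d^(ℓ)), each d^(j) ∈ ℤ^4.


Barcode: M ≅ I[1,1], I[1,2], I[1,4]^2, I[2,2]. HN layers by μ_θ (3 steps, strictly decreasing):
  μ^(1)=2; μ^(2)=1; μ^(3)=-3

((0, 0, 2, 2); (0, 4, 0, 0); (4, 0, 0, 0))


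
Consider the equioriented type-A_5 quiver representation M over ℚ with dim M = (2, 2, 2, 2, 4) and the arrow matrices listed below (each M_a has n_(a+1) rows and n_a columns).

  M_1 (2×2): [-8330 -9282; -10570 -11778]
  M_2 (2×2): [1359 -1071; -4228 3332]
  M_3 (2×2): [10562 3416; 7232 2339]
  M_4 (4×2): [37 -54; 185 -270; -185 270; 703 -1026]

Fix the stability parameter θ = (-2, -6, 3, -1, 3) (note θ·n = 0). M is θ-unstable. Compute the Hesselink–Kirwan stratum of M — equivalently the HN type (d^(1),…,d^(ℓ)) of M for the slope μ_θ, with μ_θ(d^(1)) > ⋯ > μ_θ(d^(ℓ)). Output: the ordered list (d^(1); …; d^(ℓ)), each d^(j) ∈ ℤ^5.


Via rank(M_{q-1}∘⋯∘M_p): M ≅ I[1,1], I[1,2], I[2,5], I[3,4], I[5,5]^3.
μ_θ-semistable layers: μ^(1)=3; μ^(2)=1; μ^(3)=-2; μ^(4)=-4; μ^(5)=-6

((0, 0, 0, 0, 4); (0, 0, 2, 2, 0); (1, 0, 0, 0, 0); (1, 1, 0, 0, 0); (0, 1, 0, 0, 0))


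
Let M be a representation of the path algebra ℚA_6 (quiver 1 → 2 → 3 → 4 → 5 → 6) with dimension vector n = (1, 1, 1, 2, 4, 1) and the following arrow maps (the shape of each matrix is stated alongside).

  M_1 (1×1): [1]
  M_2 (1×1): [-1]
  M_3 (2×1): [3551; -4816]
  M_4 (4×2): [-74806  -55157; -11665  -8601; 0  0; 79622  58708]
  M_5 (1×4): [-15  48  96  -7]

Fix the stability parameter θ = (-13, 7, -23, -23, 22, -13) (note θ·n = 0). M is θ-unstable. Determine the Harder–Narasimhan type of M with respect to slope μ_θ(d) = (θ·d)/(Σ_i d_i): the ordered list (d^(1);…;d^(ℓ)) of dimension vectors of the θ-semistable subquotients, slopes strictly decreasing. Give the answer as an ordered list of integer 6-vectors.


Barcode: M ≅ I[1,5], I[4,6], I[5,5]^2. HN layers by μ_θ (4 steps, strictly decreasing):
  μ^(1)=22; μ^(2)=9/2; μ^(3)=-13; μ^(4)=-23

((0, 0, 0, 0, 3, 0); (0, 0, 0, 0, 1, 1); (1, 1, 1, 1, 0, 0); (0, 0, 0, 1, 0, 0))


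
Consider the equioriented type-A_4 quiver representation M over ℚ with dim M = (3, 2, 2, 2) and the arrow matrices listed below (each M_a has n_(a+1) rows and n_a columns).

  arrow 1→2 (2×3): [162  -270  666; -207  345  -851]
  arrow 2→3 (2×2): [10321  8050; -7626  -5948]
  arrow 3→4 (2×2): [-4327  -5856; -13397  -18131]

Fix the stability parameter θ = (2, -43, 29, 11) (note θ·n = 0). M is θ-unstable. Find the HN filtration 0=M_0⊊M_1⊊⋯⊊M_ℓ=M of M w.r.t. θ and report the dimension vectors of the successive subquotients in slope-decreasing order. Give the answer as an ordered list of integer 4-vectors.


Via rank(M_{q-1}∘⋯∘M_p): M ≅ I[1,1]^2, I[1,4], I[2,4].
μ_θ-semistable layers: μ^(1)=20; μ^(2)=2; μ^(3)=-41/2; μ^(4)=-43

((0, 0, 2, 2); (2, 0, 0, 0); (1, 1, 0, 0); (0, 1, 0, 0))


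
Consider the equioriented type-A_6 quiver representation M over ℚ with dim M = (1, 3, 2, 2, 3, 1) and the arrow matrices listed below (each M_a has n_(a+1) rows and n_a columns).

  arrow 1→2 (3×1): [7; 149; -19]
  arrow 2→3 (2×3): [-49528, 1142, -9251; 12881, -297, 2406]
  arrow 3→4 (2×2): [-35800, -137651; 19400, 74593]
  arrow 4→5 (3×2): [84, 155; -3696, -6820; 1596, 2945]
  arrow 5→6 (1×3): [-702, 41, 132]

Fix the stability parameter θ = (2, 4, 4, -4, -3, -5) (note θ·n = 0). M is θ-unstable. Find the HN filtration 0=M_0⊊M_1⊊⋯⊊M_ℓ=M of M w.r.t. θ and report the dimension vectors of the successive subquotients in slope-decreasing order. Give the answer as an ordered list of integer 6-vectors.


Barcode: M ≅ I[1,3], I[2,2], I[2,6], I[4,4], I[5,5]^2. HN layers by μ_θ (5 steps, strictly decreasing):
  μ^(1)=4; μ^(2)=2; μ^(3)=-4/5; μ^(4)=-3; μ^(5)=-4

((0, 2, 1, 0, 0, 0); (1, 0, 0, 0, 0, 0); (0, 1, 1, 1, 1, 1); (0, 0, 0, 0, 2, 0); (0, 0, 0, 1, 0, 0))


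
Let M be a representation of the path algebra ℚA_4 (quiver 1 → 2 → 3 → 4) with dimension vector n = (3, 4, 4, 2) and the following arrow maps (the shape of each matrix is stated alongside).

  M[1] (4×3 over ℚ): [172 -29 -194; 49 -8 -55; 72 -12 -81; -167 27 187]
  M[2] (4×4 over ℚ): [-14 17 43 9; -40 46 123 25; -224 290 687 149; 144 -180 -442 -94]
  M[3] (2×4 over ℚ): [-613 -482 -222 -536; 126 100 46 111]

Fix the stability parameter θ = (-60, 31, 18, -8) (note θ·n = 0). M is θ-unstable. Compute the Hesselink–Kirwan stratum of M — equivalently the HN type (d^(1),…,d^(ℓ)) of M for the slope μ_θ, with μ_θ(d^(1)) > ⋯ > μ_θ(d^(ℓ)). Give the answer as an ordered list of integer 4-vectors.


Barcode: M ≅ I[1,2], I[1,3], I[1,4], I[2,2], I[3,3], I[3,4]. HN layers by μ_θ (6 steps, strictly decreasing):
  μ^(1)=31; μ^(2)=49/2; μ^(3)=18; μ^(4)=41/3; μ^(5)=5; μ^(6)=-60

((0, 2, 0, 0); (0, 1, 1, 0); (0, 0, 1, 0); (0, 1, 1, 1); (0, 0, 1, 1); (3, 0, 0, 0))


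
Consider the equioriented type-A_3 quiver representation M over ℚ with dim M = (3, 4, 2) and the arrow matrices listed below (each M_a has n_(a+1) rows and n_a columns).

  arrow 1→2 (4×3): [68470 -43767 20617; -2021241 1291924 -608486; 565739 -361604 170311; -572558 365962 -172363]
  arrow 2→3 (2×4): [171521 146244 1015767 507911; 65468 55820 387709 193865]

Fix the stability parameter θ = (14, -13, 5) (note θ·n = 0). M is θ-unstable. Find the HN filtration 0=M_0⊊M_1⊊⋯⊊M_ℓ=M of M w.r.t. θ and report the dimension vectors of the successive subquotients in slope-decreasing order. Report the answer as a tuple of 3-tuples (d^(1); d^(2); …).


Interval decomposition of M: I[1,2], I[1,3]^2, I[2,2].
HN type (ℓ=3): μ^(1)=5; μ^(2)=1/2; μ^(3)=-13

((0, 0, 2); (3, 3, 0); (0, 1, 0))


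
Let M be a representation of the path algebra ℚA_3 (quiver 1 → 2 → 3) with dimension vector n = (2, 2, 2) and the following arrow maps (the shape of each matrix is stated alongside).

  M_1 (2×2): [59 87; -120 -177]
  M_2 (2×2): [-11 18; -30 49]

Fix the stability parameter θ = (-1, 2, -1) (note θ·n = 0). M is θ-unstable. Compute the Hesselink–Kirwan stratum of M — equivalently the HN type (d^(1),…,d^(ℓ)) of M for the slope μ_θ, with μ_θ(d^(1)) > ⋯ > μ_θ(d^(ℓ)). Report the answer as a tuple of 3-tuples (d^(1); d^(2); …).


Barcode: M ≅ I[1,3]^2. HN layers by μ_θ (2 steps, strictly decreasing):
  μ^(1)=1/2; μ^(2)=-1

((0, 2, 2); (2, 0, 0))


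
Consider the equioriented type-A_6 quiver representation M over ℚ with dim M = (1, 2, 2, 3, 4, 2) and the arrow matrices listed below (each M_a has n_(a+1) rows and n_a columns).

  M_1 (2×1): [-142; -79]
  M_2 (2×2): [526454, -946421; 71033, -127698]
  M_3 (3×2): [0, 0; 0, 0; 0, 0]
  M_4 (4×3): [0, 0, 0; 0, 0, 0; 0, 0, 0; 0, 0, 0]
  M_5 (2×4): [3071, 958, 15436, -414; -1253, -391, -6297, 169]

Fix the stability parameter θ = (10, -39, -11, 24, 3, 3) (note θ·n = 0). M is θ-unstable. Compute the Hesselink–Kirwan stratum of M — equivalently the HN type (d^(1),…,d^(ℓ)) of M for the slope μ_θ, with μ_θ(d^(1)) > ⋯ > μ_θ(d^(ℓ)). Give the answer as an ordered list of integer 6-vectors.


Via rank(M_{q-1}∘⋯∘M_p): M ≅ I[1,3], I[2,3], I[4,4]^3, I[5,5]^2, I[5,6]^2.
μ_θ-semistable layers: μ^(1)=24; μ^(2)=3; μ^(3)=-11; μ^(4)=-29/2; μ^(5)=-39

((0, 0, 0, 3, 0, 0); (0, 0, 0, 0, 4, 2); (0, 0, 2, 0, 0, 0); (1, 1, 0, 0, 0, 0); (0, 1, 0, 0, 0, 0))


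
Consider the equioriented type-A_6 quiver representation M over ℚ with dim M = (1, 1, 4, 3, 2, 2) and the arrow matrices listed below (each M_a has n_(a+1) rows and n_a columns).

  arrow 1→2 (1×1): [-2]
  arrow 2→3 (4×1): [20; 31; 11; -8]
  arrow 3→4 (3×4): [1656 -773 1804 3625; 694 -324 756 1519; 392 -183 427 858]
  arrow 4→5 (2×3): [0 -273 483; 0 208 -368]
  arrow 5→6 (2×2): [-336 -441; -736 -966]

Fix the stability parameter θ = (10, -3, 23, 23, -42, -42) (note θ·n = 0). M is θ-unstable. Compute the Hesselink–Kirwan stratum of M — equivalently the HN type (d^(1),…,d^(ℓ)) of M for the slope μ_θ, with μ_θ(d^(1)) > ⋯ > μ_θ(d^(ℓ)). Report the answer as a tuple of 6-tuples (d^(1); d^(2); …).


Via rank(M_{q-1}∘⋯∘M_p): M ≅ I[1,4], I[3,3], I[3,4], I[3,5], I[5,6], I[6,6].
μ_θ-semistable layers: μ^(1)=23; μ^(2)=7/2; μ^(3)=4/3; μ^(4)=-42

((0, 0, 3, 2, 0, 0); (1, 1, 0, 0, 0, 0); (0, 0, 1, 1, 1, 0); (0, 0, 0, 0, 1, 2))


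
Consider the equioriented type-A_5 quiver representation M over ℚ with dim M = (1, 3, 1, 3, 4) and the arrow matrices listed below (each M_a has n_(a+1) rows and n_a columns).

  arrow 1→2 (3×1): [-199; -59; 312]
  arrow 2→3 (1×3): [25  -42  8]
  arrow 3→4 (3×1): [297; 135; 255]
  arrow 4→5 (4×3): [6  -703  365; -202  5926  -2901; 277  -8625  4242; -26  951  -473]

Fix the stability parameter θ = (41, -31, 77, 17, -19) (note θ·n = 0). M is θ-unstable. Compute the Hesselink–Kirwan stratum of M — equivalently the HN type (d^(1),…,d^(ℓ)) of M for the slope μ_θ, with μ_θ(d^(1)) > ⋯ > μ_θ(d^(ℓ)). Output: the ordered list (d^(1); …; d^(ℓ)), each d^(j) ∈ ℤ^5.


Via rank(M_{q-1}∘⋯∘M_p): M ≅ I[1,5], I[2,2]^2, I[4,5]^2, I[5,5].
μ_θ-semistable layers: μ^(1)=25; μ^(2)=5; μ^(3)=-1; μ^(4)=-19; μ^(5)=-31

((0, 0, 1, 1, 1); (1, 1, 0, 0, 0); (0, 0, 0, 2, 2); (0, 0, 0, 0, 1); (0, 2, 0, 0, 0))


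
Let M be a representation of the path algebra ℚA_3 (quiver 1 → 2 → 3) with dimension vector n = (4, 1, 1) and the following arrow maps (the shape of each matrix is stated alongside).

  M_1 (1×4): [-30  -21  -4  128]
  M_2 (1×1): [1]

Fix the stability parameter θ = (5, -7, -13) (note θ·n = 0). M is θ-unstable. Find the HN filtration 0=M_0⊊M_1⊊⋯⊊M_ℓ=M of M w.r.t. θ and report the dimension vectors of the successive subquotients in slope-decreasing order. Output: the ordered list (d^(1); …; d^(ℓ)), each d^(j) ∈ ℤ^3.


Barcode: M ≅ I[1,1]^3, I[1,3]. HN layers by μ_θ (2 steps, strictly decreasing):
  μ^(1)=5; μ^(2)=-5

((3, 0, 0); (1, 1, 1))


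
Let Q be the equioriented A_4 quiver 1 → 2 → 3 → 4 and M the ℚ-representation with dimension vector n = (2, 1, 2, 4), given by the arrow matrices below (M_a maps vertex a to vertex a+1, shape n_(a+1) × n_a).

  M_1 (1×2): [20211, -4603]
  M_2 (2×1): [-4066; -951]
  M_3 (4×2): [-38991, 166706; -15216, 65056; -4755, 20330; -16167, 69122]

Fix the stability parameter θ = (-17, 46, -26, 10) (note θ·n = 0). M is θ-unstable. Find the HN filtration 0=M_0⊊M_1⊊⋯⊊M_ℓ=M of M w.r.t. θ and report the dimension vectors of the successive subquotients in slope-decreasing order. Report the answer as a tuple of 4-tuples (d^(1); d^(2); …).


Barcode: M ≅ I[1,1], I[1,3], I[3,4], I[4,4]^3. HN layers by μ_θ (3 steps, strictly decreasing):
  μ^(1)=10; μ^(2)=-17; μ^(3)=-26

((0, 1, 1, 4); (2, 0, 0, 0); (0, 0, 1, 0))


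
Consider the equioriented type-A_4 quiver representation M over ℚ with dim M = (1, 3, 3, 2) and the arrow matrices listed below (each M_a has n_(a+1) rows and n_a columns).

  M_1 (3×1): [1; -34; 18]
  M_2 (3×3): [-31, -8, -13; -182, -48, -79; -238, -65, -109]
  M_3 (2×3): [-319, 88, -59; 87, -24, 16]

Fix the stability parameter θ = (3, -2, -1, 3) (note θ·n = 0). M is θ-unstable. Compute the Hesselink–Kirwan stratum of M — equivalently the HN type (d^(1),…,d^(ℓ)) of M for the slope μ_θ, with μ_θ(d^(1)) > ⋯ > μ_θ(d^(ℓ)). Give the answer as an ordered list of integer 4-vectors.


Interval decomposition of M: I[1,4], I[2,3], I[2,4].
HN type (ℓ=4): μ^(1)=3; μ^(2)=0; μ^(3)=-1; μ^(4)=-2

((0, 0, 0, 2); (1, 1, 1, 0); (0, 0, 2, 0); (0, 2, 0, 0))


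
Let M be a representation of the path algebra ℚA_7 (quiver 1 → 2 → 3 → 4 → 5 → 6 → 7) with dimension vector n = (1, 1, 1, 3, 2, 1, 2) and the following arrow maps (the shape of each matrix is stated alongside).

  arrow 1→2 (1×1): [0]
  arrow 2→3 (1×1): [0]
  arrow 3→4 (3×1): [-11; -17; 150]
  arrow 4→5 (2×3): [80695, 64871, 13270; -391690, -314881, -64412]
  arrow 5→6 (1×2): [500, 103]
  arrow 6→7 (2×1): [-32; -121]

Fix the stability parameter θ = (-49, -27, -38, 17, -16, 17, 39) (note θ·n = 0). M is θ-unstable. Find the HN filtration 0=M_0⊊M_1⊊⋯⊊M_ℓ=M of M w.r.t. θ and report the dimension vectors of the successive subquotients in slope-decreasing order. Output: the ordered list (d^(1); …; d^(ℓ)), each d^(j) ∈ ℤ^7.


Barcode: M ≅ I[1,1], I[2,2], I[3,7], I[4,4], I[4,5], I[7,7]. HN layers by μ_θ (6 steps, strictly decreasing):
  μ^(1)=39; μ^(2)=17; μ^(3)=1/2; μ^(4)=-27; μ^(5)=-38; μ^(6)=-49

((0, 0, 0, 0, 0, 0, 2); (0, 0, 0, 1, 0, 1, 0); (0, 0, 0, 2, 2, 0, 0); (0, 1, 0, 0, 0, 0, 0); (0, 0, 1, 0, 0, 0, 0); (1, 0, 0, 0, 0, 0, 0))


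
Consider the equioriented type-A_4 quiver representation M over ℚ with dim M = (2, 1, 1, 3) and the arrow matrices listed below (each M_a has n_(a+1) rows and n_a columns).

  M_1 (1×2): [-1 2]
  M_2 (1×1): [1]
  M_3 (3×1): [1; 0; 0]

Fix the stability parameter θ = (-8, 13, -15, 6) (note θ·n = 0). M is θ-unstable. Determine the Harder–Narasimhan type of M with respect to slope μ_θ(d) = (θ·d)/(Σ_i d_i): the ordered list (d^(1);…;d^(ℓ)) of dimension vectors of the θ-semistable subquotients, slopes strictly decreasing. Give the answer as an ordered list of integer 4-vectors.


Interval decomposition of M: I[1,1], I[1,4], I[4,4]^2.
HN type (ℓ=3): μ^(1)=6; μ^(2)=-1; μ^(3)=-8

((0, 0, 0, 3); (0, 1, 1, 0); (2, 0, 0, 0))


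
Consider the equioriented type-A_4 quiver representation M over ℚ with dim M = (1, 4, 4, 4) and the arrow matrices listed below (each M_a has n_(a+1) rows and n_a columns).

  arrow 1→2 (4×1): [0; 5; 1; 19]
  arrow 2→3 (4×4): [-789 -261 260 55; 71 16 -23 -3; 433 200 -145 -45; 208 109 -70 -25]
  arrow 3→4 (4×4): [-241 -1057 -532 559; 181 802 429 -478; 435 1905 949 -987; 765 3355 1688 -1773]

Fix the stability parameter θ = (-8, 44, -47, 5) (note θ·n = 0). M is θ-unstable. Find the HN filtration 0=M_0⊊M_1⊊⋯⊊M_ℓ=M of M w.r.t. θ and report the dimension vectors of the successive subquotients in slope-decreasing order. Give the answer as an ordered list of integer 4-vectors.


Interval decomposition of M: I[1,2], I[2,4]^3, I[3,3], I[4,4].
HN type (ℓ=5): μ^(1)=44; μ^(2)=5; μ^(3)=-3/2; μ^(4)=-8; μ^(5)=-47

((0, 1, 0, 0); (0, 0, 0, 4); (0, 3, 3, 0); (1, 0, 0, 0); (0, 0, 1, 0))


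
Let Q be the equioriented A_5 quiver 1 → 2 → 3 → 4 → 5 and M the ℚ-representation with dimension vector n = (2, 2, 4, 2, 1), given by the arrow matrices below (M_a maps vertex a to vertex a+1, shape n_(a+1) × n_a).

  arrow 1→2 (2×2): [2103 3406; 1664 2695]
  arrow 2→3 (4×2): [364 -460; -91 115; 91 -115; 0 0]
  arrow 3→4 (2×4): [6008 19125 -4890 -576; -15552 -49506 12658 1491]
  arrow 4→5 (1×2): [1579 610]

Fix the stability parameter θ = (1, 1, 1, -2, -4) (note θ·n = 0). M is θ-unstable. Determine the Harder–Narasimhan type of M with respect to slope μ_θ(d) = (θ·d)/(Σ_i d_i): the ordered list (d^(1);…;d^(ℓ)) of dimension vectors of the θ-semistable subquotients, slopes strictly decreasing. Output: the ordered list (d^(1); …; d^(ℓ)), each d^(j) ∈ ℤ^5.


Interval decomposition of M: I[1,2], I[1,5], I[3,3]^2, I[3,4].
HN type (ℓ=3): μ^(1)=1; μ^(2)=-1/2; μ^(3)=-3/5

((1, 1, 2, 0, 0); (0, 0, 1, 1, 0); (1, 1, 1, 1, 1))


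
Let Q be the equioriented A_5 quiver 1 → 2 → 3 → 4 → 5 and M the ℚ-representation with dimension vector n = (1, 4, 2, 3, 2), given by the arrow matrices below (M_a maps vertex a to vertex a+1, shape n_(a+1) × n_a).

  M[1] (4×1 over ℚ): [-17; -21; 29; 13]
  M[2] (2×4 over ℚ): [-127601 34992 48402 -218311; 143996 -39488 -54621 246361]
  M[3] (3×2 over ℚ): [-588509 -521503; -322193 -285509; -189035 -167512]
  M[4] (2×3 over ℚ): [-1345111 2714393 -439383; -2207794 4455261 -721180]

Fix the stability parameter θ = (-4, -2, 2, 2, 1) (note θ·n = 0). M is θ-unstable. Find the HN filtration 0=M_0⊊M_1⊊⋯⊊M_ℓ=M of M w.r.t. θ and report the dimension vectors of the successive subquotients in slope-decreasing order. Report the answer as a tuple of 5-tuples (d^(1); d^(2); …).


Barcode: M ≅ I[1,2], I[2,2], I[2,5]^2, I[4,4]. HN layers by μ_θ (4 steps, strictly decreasing):
  μ^(1)=2; μ^(2)=5/3; μ^(3)=-2; μ^(4)=-4

((0, 0, 0, 1, 0); (0, 0, 2, 2, 2); (0, 4, 0, 0, 0); (1, 0, 0, 0, 0))


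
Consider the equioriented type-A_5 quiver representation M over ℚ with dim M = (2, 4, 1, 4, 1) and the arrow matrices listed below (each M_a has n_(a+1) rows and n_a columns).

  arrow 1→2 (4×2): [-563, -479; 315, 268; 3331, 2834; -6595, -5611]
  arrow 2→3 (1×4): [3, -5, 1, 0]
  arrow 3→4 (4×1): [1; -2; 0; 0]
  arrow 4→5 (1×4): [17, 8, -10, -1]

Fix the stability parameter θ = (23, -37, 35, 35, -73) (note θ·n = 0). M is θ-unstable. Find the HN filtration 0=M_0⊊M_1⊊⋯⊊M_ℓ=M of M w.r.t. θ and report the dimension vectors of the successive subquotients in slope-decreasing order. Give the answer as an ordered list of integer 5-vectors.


Via rank(M_{q-1}∘⋯∘M_p): M ≅ I[1,2], I[1,5], I[2,2]^2, I[4,4]^3.
μ_θ-semistable layers: μ^(1)=35; μ^(2)=-1; μ^(3)=-7; μ^(4)=-37

((0, 0, 0, 3, 0); (0, 0, 1, 1, 1); (2, 2, 0, 0, 0); (0, 2, 0, 0, 0))


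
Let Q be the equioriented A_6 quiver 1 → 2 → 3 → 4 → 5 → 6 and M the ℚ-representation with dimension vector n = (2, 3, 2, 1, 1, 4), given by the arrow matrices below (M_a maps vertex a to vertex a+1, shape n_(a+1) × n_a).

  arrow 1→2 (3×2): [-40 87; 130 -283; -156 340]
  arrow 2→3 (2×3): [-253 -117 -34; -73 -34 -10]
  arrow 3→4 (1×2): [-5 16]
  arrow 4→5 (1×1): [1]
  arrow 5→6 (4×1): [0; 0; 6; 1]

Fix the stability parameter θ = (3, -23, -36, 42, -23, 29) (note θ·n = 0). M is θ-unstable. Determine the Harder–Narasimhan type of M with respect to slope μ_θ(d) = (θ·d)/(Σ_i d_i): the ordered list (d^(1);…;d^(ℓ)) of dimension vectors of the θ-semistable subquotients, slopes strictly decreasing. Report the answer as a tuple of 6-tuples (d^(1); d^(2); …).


Interval decomposition of M: I[1,3], I[1,6], I[2,2], I[6,6]^3.
HN type (ℓ=4): μ^(1)=29; μ^(2)=19/2; μ^(3)=-56/3; μ^(4)=-23

((0, 0, 0, 0, 0, 4); (0, 0, 0, 1, 1, 0); (2, 2, 2, 0, 0, 0); (0, 1, 0, 0, 0, 0))


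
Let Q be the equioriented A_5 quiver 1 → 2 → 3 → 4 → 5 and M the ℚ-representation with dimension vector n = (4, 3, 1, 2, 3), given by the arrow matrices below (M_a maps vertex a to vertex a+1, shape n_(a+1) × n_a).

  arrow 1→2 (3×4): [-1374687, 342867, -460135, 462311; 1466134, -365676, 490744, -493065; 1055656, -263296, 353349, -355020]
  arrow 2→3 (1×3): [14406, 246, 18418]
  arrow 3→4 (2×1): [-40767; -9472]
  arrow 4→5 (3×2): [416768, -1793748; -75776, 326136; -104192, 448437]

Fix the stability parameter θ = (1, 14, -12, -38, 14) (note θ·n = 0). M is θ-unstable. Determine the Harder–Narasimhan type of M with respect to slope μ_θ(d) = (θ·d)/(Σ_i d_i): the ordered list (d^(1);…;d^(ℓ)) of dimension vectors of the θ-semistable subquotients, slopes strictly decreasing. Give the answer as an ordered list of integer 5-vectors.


Via rank(M_{q-1}∘⋯∘M_p): M ≅ I[1,1], I[1,2]^2, I[1,4], I[4,5], I[5,5]^2.
μ_θ-semistable layers: μ^(1)=14; μ^(2)=1; μ^(3)=-35/4; μ^(4)=-38

((0, 2, 0, 0, 3); (3, 0, 0, 0, 0); (1, 1, 1, 1, 0); (0, 0, 0, 1, 0))


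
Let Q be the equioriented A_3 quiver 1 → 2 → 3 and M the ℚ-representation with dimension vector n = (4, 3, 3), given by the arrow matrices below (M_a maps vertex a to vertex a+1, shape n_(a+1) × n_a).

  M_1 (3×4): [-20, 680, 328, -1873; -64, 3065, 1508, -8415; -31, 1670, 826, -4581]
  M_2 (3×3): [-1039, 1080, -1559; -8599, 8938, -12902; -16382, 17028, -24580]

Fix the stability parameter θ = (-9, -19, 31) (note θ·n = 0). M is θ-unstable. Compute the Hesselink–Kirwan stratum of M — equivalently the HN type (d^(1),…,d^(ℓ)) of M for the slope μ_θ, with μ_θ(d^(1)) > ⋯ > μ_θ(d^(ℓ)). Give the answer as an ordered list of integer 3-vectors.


Via rank(M_{q-1}∘⋯∘M_p): M ≅ I[1,1], I[1,2], I[1,3]^2, I[3,3].
μ_θ-semistable layers: μ^(1)=31; μ^(2)=-9; μ^(3)=-14

((0, 0, 3); (1, 0, 0); (3, 3, 0))


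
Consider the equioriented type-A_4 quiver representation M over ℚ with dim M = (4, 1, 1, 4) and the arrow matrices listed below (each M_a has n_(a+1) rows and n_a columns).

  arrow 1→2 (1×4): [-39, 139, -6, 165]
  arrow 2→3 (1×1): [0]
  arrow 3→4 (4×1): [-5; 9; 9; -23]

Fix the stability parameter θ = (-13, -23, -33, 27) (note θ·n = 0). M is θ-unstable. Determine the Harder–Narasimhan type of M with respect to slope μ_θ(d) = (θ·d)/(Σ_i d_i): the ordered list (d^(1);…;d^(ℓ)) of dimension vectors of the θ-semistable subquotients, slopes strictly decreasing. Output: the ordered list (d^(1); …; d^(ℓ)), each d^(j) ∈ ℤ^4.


Barcode: M ≅ I[1,1]^3, I[1,2], I[3,4], I[4,4]^3. HN layers by μ_θ (4 steps, strictly decreasing):
  μ^(1)=27; μ^(2)=-13; μ^(3)=-18; μ^(4)=-33

((0, 0, 0, 4); (3, 0, 0, 0); (1, 1, 0, 0); (0, 0, 1, 0))


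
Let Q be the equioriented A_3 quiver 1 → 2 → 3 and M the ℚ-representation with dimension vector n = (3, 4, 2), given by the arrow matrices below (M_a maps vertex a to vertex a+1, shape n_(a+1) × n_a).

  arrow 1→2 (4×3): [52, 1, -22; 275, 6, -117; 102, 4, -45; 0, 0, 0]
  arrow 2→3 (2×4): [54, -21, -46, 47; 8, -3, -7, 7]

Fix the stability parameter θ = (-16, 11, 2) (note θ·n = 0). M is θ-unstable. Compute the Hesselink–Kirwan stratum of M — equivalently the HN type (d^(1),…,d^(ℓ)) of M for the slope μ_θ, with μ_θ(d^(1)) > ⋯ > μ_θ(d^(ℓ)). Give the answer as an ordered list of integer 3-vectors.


Barcode: M ≅ I[1,2], I[1,3]^2, I[2,2]. HN layers by μ_θ (3 steps, strictly decreasing):
  μ^(1)=11; μ^(2)=13/2; μ^(3)=-16

((0, 2, 0); (0, 2, 2); (3, 0, 0))


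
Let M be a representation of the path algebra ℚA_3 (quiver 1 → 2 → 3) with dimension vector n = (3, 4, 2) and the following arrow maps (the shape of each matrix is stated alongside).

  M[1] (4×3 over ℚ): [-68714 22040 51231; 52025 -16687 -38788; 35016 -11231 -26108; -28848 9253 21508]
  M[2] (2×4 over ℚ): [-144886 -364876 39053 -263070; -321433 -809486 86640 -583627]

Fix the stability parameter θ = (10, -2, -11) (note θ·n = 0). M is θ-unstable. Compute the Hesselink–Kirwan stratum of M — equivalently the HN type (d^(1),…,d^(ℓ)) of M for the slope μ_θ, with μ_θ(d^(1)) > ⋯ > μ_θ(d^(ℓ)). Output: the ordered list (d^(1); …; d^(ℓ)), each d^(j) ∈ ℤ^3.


Interval decomposition of M: I[1,2], I[1,3]^2, I[2,2].
HN type (ℓ=3): μ^(1)=4; μ^(2)=-1; μ^(3)=-2

((1, 1, 0); (2, 2, 2); (0, 1, 0))


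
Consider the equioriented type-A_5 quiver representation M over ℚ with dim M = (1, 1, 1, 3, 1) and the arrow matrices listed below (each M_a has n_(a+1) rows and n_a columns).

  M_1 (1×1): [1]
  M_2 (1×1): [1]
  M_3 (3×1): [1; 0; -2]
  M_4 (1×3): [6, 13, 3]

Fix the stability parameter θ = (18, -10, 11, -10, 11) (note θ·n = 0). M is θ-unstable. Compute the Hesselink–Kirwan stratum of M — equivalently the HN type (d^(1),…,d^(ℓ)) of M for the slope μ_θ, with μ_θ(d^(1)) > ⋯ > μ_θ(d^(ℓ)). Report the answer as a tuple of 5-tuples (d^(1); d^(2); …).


Via rank(M_{q-1}∘⋯∘M_p): M ≅ I[1,4], I[4,4], I[4,5].
μ_θ-semistable layers: μ^(1)=11; μ^(2)=9/4; μ^(3)=-10

((0, 0, 0, 0, 1); (1, 1, 1, 1, 0); (0, 0, 0, 2, 0))


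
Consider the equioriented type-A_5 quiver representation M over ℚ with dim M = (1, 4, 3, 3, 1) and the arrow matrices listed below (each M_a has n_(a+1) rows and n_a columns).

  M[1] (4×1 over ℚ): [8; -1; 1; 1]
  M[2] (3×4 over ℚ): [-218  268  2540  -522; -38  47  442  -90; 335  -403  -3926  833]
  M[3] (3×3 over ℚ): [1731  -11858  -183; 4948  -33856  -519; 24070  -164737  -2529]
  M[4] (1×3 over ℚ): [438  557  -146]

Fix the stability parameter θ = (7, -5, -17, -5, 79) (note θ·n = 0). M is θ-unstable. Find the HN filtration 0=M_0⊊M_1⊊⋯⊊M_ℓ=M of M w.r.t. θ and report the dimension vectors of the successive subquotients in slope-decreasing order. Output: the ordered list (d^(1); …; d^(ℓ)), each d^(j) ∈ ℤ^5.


Via rank(M_{q-1}∘⋯∘M_p): M ≅ I[1,4], I[2,2], I[2,4], I[2,5].
μ_θ-semistable layers: μ^(1)=79; μ^(2)=-5; μ^(3)=-11

((0, 0, 0, 0, 1); (1, 2, 1, 3, 0); (0, 2, 2, 0, 0))


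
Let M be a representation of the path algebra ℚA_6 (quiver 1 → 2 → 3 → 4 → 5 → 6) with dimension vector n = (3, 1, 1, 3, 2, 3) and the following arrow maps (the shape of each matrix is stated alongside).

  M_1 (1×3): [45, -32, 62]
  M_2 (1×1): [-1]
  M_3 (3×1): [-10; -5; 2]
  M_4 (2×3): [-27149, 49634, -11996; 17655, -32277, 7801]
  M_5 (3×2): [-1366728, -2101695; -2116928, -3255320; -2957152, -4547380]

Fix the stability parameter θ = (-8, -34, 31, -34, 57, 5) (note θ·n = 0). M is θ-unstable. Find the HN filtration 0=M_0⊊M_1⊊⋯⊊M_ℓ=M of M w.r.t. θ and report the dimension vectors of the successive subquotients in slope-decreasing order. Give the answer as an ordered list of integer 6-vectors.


Barcode: M ≅ I[1,1]^2, I[1,6], I[4,4], I[4,5], I[6,6]^2. HN layers by μ_θ (7 steps, strictly decreasing):
  μ^(1)=57; μ^(2)=31; μ^(3)=5; μ^(4)=-3/2; μ^(5)=-8; μ^(6)=-21; μ^(7)=-34

((0, 0, 0, 0, 1, 0); (0, 0, 0, 0, 1, 1); (0, 0, 0, 0, 0, 2); (0, 0, 1, 1, 0, 0); (2, 0, 0, 0, 0, 0); (1, 1, 0, 0, 0, 0); (0, 0, 0, 2, 0, 0))


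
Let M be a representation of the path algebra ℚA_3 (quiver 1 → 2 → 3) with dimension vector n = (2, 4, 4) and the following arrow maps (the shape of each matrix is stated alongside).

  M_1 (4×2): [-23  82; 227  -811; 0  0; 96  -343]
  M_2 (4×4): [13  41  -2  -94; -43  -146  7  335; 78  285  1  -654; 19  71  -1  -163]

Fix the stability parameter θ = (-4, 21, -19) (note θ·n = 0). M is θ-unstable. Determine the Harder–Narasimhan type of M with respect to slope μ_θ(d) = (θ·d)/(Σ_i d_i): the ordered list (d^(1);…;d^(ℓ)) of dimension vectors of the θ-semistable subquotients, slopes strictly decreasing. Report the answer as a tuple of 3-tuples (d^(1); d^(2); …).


Via rank(M_{q-1}∘⋯∘M_p): M ≅ I[1,3]^2, I[2,3]^2.
μ_θ-semistable layers: μ^(1)=1; μ^(2)=-4

((0, 4, 4); (2, 0, 0))


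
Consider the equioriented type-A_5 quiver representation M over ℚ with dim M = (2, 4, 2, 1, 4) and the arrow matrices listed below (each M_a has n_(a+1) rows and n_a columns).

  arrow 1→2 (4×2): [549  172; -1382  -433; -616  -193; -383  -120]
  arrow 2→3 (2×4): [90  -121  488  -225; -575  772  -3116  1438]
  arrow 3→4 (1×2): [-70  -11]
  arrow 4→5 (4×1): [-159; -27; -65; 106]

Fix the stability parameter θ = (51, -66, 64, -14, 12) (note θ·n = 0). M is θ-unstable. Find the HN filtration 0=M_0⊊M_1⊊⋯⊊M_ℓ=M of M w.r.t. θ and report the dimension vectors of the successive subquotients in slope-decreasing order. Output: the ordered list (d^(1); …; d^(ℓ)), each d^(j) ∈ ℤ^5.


Barcode: M ≅ I[1,3], I[1,5], I[2,2]^2, I[5,5]^3. HN layers by μ_θ (5 steps, strictly decreasing):
  μ^(1)=64; μ^(2)=62/3; μ^(3)=12; μ^(4)=-15/2; μ^(5)=-66

((0, 0, 1, 0, 0); (0, 0, 1, 1, 1); (0, 0, 0, 0, 3); (2, 2, 0, 0, 0); (0, 2, 0, 0, 0))
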